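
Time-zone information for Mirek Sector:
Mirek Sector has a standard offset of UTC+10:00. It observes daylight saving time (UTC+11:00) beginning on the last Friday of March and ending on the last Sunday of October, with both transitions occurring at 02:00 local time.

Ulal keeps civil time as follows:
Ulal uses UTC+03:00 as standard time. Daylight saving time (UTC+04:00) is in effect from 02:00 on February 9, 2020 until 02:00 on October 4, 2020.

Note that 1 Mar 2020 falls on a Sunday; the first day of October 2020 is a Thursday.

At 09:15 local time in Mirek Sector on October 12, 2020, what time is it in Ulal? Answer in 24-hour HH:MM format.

01:15

1 March 2020 is a Sunday, so Fridays fall on 6, 13, 20, 27; the last is March 27.
1 October 2020 is a Thursday, so Sundays fall on 4, 11, 18, 25; the last is October 25.
October 12, 2020 falls between 27 March and 25 October, so daylight saving is in effect and Mirek Sector is at UTC+11:00.
09:15 Mirek Sector − 11h = 22:15 UTC (rolling into the previous day, 11 October 2020).
At the standard offset (UTC+03:00), 22:15 UTC + 3h = 01:15 Ulal standard time (rolling into the next day, 12 October 2020).
Daylight saving runs 9 February – 4 October; the standard-time date in Ulal, October 12, 2020, is outside that window, so Ulal is on standard time at UTC+03:00.
22:15 UTC + 3h = 01:15 Ulal (rolling into the next day, 12 October 2020).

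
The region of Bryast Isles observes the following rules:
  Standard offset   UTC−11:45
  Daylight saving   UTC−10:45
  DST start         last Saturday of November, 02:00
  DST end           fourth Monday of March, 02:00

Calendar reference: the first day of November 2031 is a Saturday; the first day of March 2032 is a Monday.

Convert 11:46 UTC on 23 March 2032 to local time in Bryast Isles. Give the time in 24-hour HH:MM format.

1 November 2031 is a Saturday, so Saturdays fall on 1, 8, 15, 22, 29; the last is November 29.
1 March 2032 is a Monday, so the first Monday is March 1 and the fourth is March 22.
At the standard offset (UTC−11:45), 11:46 UTC − 11h45m = 00:01 Bryast Isles standard time.
The standard-time date in Bryast Isles, 23 March 2032, does not fall between 29 November 2031 and 22 March 2032, so daylight saving is not in effect and Bryast Isles is at UTC−11:45.
11:46 UTC − 11h45m = 00:01 local.

00:01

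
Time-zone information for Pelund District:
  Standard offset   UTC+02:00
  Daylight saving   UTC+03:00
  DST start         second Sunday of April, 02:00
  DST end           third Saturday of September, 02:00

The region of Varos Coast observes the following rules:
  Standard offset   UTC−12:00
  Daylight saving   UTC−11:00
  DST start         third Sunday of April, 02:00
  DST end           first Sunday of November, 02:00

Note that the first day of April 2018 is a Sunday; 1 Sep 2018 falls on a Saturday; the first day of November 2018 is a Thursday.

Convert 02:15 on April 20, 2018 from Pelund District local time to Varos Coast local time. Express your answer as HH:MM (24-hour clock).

1 April 2018 is a Sunday, so the first Sunday is April 1 and the second is April 8.
1 September 2018 is a Saturday, so the first Saturday is September 1 and the third is September 15.
April 20, 2018 falls between 8 April and 15 September, so daylight saving is in effect and Pelund District is at UTC+03:00.
02:15 Pelund District − 3h = 23:15 UTC (rolling into the previous day, 19 April 2018).
1 April 2018 is a Sunday, so the first Sunday is April 1 and the third is April 15.
1 November 2018 is a Thursday, so the first Sunday is November 4.
At the standard offset (UTC−12:00), 23:15 UTC − 12h = 11:15 Varos Coast standard time.
Daylight saving runs 15 April – 4 November; the standard-time date in Varos Coast, April 19, 2018, is inside that window, so Varos Coast is at UTC−11:00.
23:15 UTC − 11h = 12:15 Varos Coast.

12:15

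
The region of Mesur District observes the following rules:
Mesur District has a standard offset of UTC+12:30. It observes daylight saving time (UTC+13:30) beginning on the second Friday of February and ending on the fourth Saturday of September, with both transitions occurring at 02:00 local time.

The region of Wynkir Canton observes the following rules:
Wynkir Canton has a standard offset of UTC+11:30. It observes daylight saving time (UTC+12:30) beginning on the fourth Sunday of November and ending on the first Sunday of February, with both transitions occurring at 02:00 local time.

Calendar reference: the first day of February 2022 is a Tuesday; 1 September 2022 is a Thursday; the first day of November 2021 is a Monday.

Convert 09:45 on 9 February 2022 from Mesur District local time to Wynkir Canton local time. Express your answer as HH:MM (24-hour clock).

08:45

1 February 2022 is a Tuesday, so the first Friday is February 4 and the second is February 11.
1 September 2022 is a Thursday, so the first Saturday is September 3 and the fourth is September 24.
Daylight saving runs 11 February – 24 September; 9 February 2022 is outside that window, so Mesur District is on standard time at UTC+12:30.
09:45 Mesur District − 12h30m = 21:15 UTC (rolling into the previous day, 8 February 2022).
1 November 2021 is a Monday, so the first Sunday is November 7 and the fourth is November 28.
1 February 2022 is a Tuesday, so the first Sunday is February 6.
At the standard offset (UTC+11:30), 21:15 UTC + 11h30m = 08:45 Wynkir Canton standard time (rolling into the next day, 9 February 2022).
The standard-time date in Wynkir Canton, 9 February 2022, is outside the daylight-saving period (28 November 2021 – 6 February 2022), so Wynkir Canton is on standard time, UTC+11:30.
21:15 UTC + 11h30m = 08:45 Wynkir Canton (rolling into the next day, 9 February 2022).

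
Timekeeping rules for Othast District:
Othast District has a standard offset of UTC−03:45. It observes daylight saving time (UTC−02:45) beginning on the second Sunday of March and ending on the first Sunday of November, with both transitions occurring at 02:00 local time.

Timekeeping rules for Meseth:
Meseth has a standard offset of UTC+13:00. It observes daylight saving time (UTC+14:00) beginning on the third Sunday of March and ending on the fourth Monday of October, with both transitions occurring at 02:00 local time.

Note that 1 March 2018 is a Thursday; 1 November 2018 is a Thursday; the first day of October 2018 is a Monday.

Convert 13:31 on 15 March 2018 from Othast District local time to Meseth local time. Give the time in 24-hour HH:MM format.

05:16

1 March 2018 is a Thursday, so the first Sunday is March 4 and the second is March 11.
1 November 2018 is a Thursday, so the first Sunday is November 4.
15 March 2018 falls between 11 March and 4 November, so daylight saving is in effect and Othast District is at UTC−02:45.
13:31 Othast District + 2h45m = 16:16 UTC.
1 March 2018 is a Thursday, so the first Sunday is March 4 and the third is March 18.
1 October 2018 is a Monday, so the first Monday is October 1 and the fourth is October 22.
At the standard offset (UTC+13:00), 16:16 UTC + 13h = 05:16 Meseth standard time (rolling into the next day, 16 March 2018).
The standard-time date in Meseth, 16 March 2018, does not fall between 18 March and 22 October, so daylight saving is not in effect and Meseth is at UTC+13:00.
16:16 UTC + 13h = 05:16 Meseth (rolling into the next day, 16 March 2018).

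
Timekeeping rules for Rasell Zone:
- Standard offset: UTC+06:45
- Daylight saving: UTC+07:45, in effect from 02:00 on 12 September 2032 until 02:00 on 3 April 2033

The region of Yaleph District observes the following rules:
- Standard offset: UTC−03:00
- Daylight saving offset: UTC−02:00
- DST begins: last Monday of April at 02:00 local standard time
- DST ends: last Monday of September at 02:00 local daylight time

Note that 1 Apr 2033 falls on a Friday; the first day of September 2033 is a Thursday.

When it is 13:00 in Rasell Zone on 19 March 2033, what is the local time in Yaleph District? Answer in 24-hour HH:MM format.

02:15

Daylight saving runs 12 September 2032 – 3 April 2033; 19 March 2033 is inside that window, so Rasell Zone is at UTC+07:45.
13:00 Rasell Zone − 7h45m = 05:15 UTC.
1 April 2033 is a Friday, so Mondays fall on 4, 11, 18, 25; the last is April 25.
1 September 2033 is a Thursday, so Mondays fall on 5, 12, 19, 26; the last is September 26.
At the standard offset (UTC−03:00), 05:15 UTC − 3h = 02:15 Yaleph District standard time.
Daylight saving runs 25 April – 26 September; the standard-time date in Yaleph District, 19 March 2033, is outside that window, so Yaleph District is on standard time at UTC−03:00.
05:15 UTC − 3h = 02:15 Yaleph District.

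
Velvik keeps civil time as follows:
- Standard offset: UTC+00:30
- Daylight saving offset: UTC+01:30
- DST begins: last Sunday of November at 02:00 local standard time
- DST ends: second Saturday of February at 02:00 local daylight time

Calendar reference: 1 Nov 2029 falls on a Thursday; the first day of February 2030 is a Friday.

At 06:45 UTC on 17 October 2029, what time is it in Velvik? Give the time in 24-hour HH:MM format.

07:15

1 November 2029 is a Thursday, so Sundays fall on 4, 11, 18, 25; the last is November 25.
1 February 2030 is a Friday, so the first Saturday is February 2 and the second is February 9.
At the standard offset (UTC+00:30), 06:45 UTC + 0h30m = 07:15 Velvik standard time.
Daylight saving runs 25 November 2029 – 9 February 2030; the standard-time date in Velvik, 17 October 2029, is outside that window, so Velvik is on standard time at UTC+00:30.
06:45 UTC + 0h30m = 07:15 local.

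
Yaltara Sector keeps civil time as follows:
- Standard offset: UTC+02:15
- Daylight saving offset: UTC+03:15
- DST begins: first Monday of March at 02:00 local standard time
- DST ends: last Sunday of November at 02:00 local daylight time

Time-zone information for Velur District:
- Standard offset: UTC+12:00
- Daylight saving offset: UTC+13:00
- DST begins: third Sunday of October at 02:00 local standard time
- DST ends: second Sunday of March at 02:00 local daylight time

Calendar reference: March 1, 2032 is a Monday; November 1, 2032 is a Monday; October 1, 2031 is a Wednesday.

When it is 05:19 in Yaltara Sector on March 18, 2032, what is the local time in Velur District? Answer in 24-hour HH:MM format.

1 March 2032 is a Monday, so the first Monday is March 1.
1 November 2032 is a Monday, so Sundays fall on 7, 14, 21, 28; the last is November 28.
March 18, 2032 lies within the daylight-saving period (1 March – 28 November), so Yaltara Sector is on daylight time, UTC+03:15.
05:19 Yaltara Sector − 3h15m = 02:04 UTC.
1 October 2031 is a Wednesday, so the first Sunday is October 5 and the third is October 19.
1 March 2032 is a Monday, so the first Sunday is March 7 and the second is March 14.
At the standard offset (UTC+12:00), 02:04 UTC + 12h = 14:04 Velur District standard time.
Daylight saving runs 19 October 2031 – 14 March 2032; the standard-time date in Velur District, March 18, 2032, is outside that window, so Velur District is on standard time at UTC+12:00.
02:04 UTC + 12h = 14:04 Velur District.

14:04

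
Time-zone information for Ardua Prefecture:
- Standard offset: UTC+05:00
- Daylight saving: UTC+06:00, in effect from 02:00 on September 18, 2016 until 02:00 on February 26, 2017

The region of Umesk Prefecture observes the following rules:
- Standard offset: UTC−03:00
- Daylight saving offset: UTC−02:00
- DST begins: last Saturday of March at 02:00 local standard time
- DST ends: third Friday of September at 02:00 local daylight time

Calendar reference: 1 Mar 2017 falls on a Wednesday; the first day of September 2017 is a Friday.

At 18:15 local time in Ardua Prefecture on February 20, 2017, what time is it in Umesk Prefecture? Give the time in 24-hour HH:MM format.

09:15

Daylight saving runs 18 September 2016 – 26 February 2017; February 20, 2017 is inside that window, so Ardua Prefecture is at UTC+06:00.
18:15 Ardua Prefecture − 6h = 12:15 UTC.
1 March 2017 is a Wednesday, so Saturdays fall on 4, 11, 18, 25; the last is March 25.
1 September 2017 is a Friday, so the first Friday is September 1 and the third is September 15.
At the standard offset (UTC−03:00), 12:15 UTC − 3h = 09:15 Umesk Prefecture standard time.
The standard-time date in Umesk Prefecture, February 20, 2017, is outside the daylight-saving period (25 March – 15 September), so Umesk Prefecture is on standard time, UTC−03:00.
12:15 UTC − 3h = 09:15 Umesk Prefecture.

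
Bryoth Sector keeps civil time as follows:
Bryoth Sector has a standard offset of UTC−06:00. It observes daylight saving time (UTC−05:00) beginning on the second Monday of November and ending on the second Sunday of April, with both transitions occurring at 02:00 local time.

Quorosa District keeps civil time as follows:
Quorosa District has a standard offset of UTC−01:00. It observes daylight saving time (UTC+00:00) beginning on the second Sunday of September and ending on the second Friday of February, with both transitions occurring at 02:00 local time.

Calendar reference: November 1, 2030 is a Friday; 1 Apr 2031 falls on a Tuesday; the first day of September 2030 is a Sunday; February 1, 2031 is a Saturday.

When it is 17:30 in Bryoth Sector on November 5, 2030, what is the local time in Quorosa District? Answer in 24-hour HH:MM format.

1 November 2030 is a Friday, so the first Monday is November 4 and the second is November 11.
1 April 2031 is a Tuesday, so the first Sunday is April 6 and the second is April 13.
November 5, 2030 does not fall between 11 November 2030 and 13 April 2031, so daylight saving is not in effect and Bryoth Sector is at UTC−06:00.
17:30 Bryoth Sector + 6h = 23:30 UTC.
1 September 2030 is a Sunday, so the first Sunday is September 1 and the second is September 8.
1 February 2031 is a Saturday, so the first Friday is February 7 and the second is February 14.
At the standard offset (UTC−01:00), 23:30 UTC − 1h = 22:30 Quorosa District standard time.
Daylight saving runs 8 September 2030 – 14 February 2031; the standard-time date in Quorosa District, November 5, 2030, is inside that window, so Quorosa District is at UTC+00:00.
23:30 UTC + 0h = 23:30 Quorosa District.

23:30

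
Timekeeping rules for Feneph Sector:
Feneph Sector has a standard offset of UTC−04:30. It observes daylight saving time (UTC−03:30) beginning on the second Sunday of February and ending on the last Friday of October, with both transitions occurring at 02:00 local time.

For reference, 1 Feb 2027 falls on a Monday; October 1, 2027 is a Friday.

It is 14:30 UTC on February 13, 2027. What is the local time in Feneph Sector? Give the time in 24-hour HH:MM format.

10:00

1 February 2027 is a Monday, so the first Sunday is February 7 and the second is February 14.
1 October 2027 is a Friday, so Fridays fall on 1, 8, 15, 22, 29; the last is October 29.
At the standard offset (UTC−04:30), 14:30 UTC − 4h30m = 10:00 Feneph Sector standard time.
The standard-time date in Feneph Sector, February 13, 2027, is outside the daylight-saving period (14 February – 29 October), so Feneph Sector is on standard time, UTC−04:30.
14:30 UTC − 4h30m = 10:00 local.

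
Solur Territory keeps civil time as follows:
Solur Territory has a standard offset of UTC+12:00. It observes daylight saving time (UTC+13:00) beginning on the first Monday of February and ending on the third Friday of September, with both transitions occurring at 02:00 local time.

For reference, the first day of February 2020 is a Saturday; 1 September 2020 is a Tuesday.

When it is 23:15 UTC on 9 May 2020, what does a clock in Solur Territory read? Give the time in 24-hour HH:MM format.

12:15

1 February 2020 is a Saturday, so the first Monday is February 3.
1 September 2020 is a Tuesday, so the first Friday is September 4 and the third is September 18.
At the standard offset (UTC+12:00), 23:15 UTC + 12h = 11:15 Solur Territory standard time (rolling into the next day, 10 May 2020).
Daylight saving runs 3 February – 18 September; the standard-time date in Solur Territory, 10 May 2020, is inside that window, so Solur Territory is at UTC+13:00.
23:15 UTC + 13h = 12:15 local (rolling into the next day, 10 May 2020).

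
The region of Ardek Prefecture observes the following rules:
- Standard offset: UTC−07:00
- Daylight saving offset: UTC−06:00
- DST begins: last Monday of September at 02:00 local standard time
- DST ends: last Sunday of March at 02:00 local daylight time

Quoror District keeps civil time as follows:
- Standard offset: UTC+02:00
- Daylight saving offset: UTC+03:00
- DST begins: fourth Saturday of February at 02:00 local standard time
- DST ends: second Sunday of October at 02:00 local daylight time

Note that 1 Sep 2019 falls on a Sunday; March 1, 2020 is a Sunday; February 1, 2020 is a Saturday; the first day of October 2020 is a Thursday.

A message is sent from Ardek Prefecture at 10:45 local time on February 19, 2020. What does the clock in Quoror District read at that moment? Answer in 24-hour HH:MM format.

18:45

1 September 2019 is a Sunday, so Mondays fall on 2, 9, 16, 23, 30; the last is September 30.
1 March 2020 is a Sunday, so Sundays fall on 1, 8, 15, 22, 29; the last is March 29.
February 19, 2020 falls between 30 September 2019 and 29 March 2020, so daylight saving is in effect and Ardek Prefecture is at UTC−06:00.
10:45 Ardek Prefecture + 6h = 16:45 UTC.
1 February 2020 is a Saturday, so the first Saturday is February 1 and the fourth is February 22.
1 October 2020 is a Thursday, so the first Sunday is October 4 and the second is October 11.
At the standard offset (UTC+02:00), 16:45 UTC + 2h = 18:45 Quoror District standard time.
Daylight saving runs 22 February – 11 October; the standard-time date in Quoror District, February 19, 2020, is outside that window, so Quoror District is on standard time at UTC+02:00.
16:45 UTC + 2h = 18:45 Quoror District.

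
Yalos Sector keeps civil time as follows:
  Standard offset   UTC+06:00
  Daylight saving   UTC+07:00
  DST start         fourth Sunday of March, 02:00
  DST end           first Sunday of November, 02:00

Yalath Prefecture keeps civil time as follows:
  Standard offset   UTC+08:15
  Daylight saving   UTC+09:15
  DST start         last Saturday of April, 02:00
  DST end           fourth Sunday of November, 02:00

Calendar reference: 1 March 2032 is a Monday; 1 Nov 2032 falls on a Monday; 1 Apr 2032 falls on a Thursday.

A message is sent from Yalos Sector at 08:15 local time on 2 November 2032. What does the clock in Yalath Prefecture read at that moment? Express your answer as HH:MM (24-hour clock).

1 March 2032 is a Monday, so the first Sunday is March 7 and the fourth is March 28.
1 November 2032 is a Monday, so the first Sunday is November 7.
2 November 2032 lies within the daylight-saving period (28 March – 7 November), so Yalos Sector is on daylight time, UTC+07:00.
08:15 Yalos Sector − 7h = 01:15 UTC.
1 April 2032 is a Thursday, so Saturdays fall on 3, 10, 17, 24; the last is April 24.
1 November 2032 is a Monday, so the first Sunday is November 7 and the fourth is November 28.
At the standard offset (UTC+08:15), 01:15 UTC + 8h15m = 09:30 Yalath Prefecture standard time.
Daylight saving runs 24 April – 28 November; the standard-time date in Yalath Prefecture, 2 November 2032, is inside that window, so Yalath Prefecture is at UTC+09:15.
01:15 UTC + 9h15m = 10:30 Yalath Prefecture.

10:30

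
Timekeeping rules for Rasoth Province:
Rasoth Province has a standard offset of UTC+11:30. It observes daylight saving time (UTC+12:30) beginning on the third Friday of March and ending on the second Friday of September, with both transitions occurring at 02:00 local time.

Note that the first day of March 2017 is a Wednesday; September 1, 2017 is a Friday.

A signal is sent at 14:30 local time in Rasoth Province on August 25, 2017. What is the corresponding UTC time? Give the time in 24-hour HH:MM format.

02:00

1 March 2017 is a Wednesday, so the first Friday is March 3 and the third is March 17.
1 September 2017 is a Friday, so the first Friday is September 1 and the second is September 8.
August 25, 2017 falls between 17 March and 8 September, so daylight saving is in effect and Rasoth Province is at UTC+12:30.
14:30 local − 12h30m = 02:00 UTC.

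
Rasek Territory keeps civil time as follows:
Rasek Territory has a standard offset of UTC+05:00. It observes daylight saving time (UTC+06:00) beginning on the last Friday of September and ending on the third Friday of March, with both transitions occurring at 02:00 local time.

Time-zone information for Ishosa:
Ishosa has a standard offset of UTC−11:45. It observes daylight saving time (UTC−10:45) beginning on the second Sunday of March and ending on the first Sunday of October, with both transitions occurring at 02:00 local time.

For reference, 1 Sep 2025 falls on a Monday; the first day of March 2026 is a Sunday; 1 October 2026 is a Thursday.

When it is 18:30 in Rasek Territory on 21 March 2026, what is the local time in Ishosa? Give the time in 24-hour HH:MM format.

02:45

1 September 2025 is a Monday, so Fridays fall on 5, 12, 19, 26; the last is September 26.
1 March 2026 is a Sunday, so the first Friday is March 6 and the third is March 20.
21 March 2026 does not fall between 26 September 2025 and 20 March 2026, so daylight saving is not in effect and Rasek Territory is at UTC+05:00.
18:30 Rasek Territory − 5h = 13:30 UTC.
1 March 2026 is a Sunday, so the first Sunday is March 1 and the second is March 8.
1 October 2026 is a Thursday, so the first Sunday is October 4.
At the standard offset (UTC−11:45), 13:30 UTC − 11h45m = 01:45 Ishosa standard time.
Daylight saving runs 8 March – 4 October; the standard-time date in Ishosa, 21 March 2026, is inside that window, so Ishosa is at UTC−10:45.
13:30 UTC − 10h45m = 02:45 Ishosa.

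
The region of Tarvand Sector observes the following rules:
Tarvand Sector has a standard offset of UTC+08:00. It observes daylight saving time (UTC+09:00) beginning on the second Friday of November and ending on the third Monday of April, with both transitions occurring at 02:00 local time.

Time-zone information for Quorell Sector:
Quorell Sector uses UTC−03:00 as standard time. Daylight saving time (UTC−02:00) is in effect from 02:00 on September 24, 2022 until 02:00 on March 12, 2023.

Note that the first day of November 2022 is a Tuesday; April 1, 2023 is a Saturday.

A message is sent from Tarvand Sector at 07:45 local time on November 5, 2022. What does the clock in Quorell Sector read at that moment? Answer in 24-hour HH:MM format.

21:45

1 November 2022 is a Tuesday, so the first Friday is November 4 and the second is November 11.
1 April 2023 is a Saturday, so the first Monday is April 3 and the third is April 17.
Daylight saving runs 11 November 2022 – 17 April 2023; November 5, 2022 is outside that window, so Tarvand Sector is on standard time at UTC+08:00.
07:45 Tarvand Sector − 8h = 23:45 UTC (rolling into the previous day, 4 November 2022).
At the standard offset (UTC−03:00), 23:45 UTC − 3h = 20:45 Quorell Sector standard time.
The standard-time date in Quorell Sector, November 4, 2022, lies within the daylight-saving period (24 September 2022 – 12 March 2023), so Quorell Sector is on daylight time, UTC−02:00.
23:45 UTC − 2h = 21:45 Quorell Sector.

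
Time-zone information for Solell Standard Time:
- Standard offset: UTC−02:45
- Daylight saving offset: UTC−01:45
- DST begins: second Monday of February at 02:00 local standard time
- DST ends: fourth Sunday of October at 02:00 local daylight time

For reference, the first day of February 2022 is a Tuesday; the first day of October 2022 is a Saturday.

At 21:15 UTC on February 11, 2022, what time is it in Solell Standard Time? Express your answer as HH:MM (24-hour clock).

1 February 2022 is a Tuesday, so the first Monday is February 7 and the second is February 14.
1 October 2022 is a Saturday, so the first Sunday is October 2 and the fourth is October 23.
At the standard offset (UTC−02:45), 21:15 UTC − 2h45m = 18:30 Solell Standard Time standard time.
The standard-time date in Solell Standard Time, February 11, 2022, does not fall between 14 February and 23 October, so daylight saving is not in effect and Solell Standard Time is at UTC−02:45.
21:15 UTC − 2h45m = 18:30 local.

18:30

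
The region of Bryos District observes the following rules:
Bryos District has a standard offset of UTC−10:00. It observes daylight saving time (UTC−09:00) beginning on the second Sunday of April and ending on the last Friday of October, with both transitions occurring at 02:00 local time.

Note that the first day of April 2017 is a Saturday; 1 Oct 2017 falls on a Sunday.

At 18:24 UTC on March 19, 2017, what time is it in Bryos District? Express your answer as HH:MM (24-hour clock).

08:24

1 April 2017 is a Saturday, so the first Sunday is April 2 and the second is April 9.
1 October 2017 is a Sunday, so Fridays fall on 6, 13, 20, 27; the last is October 27.
At the standard offset (UTC−10:00), 18:24 UTC − 10h = 08:24 Bryos District standard time.
The standard-time date in Bryos District, March 19, 2017, does not fall between 9 April and 27 October, so daylight saving is not in effect and Bryos District is at UTC−10:00.
18:24 UTC − 10h = 08:24 local.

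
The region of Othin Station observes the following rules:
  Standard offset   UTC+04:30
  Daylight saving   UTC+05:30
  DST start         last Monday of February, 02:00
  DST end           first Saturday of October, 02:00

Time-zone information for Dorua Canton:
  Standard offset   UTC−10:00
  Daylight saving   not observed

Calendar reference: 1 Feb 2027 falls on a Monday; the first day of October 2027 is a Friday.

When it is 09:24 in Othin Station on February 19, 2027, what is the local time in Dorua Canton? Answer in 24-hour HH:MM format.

1 February 2027 is a Monday, so Mondays fall on 1, 8, 15, 22; the last is February 22.
1 October 2027 is a Friday, so the first Saturday is October 2.
February 19, 2027 is outside the daylight-saving period (22 February – 2 October), so Othin Station is on standard time, UTC+04:30.
09:24 Othin Station − 4h30m = 04:54 UTC.
Dorua Canton stays on UTC−10:00 all year.
04:54 UTC − 10h = 18:54 Dorua Canton (rolling into the previous day, 18 February 2027).

18:54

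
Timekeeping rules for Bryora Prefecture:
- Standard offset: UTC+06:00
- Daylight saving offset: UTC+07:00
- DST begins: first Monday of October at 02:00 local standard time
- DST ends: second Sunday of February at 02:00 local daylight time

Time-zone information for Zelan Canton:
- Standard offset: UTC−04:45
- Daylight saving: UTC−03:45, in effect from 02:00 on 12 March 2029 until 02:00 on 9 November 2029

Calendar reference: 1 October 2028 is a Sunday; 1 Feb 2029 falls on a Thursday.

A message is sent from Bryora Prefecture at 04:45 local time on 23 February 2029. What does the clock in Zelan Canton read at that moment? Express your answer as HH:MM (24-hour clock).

1 October 2028 is a Sunday, so the first Monday is October 2.
1 February 2029 is a Thursday, so the first Sunday is February 4 and the second is February 11.
23 February 2029 is outside the daylight-saving period (2 October 2028 – 11 February 2029), so Bryora Prefecture is on standard time, UTC+06:00.
04:45 Bryora Prefecture − 6h = 22:45 UTC (rolling into the previous day, 22 February 2029).
At the standard offset (UTC−04:45), 22:45 UTC − 4h45m = 18:00 Zelan Canton standard time.
The standard-time date in Zelan Canton, 22 February 2029, does not fall between 12 March and 9 November, so daylight saving is not in effect and Zelan Canton is at UTC−04:45.
22:45 UTC − 4h45m = 18:00 Zelan Canton.

18:00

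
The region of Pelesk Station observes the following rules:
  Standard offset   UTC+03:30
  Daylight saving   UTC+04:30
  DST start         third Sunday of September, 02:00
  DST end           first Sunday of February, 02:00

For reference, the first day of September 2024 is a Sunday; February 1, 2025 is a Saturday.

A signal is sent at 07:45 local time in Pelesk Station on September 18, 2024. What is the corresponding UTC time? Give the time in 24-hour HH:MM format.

1 September 2024 is a Sunday, so the first Sunday is September 1 and the third is September 15.
1 February 2025 is a Saturday, so the first Sunday is February 2.
September 18, 2024 lies within the daylight-saving period (15 September 2024 – 2 February 2025), so Pelesk Station is on daylight time, UTC+04:30.
07:45 local − 4h30m = 03:15 UTC.

03:15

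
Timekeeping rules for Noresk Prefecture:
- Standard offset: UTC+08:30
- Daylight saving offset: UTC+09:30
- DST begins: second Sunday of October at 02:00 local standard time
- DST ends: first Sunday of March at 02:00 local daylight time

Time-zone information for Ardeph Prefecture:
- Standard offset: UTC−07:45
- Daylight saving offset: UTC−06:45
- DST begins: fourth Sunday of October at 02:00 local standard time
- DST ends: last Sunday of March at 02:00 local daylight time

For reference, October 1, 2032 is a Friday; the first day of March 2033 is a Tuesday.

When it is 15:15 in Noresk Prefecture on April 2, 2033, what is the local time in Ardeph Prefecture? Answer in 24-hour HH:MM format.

1 October 2032 is a Friday, so the first Sunday is October 3 and the second is October 10.
1 March 2033 is a Tuesday, so the first Sunday is March 6.
April 2, 2033 is outside the daylight-saving period (10 October 2032 – 6 March 2033), so Noresk Prefecture is on standard time, UTC+08:30.
15:15 Noresk Prefecture − 8h30m = 06:45 UTC.
1 October 2032 is a Friday, so the first Sunday is October 3 and the fourth is October 24.
1 March 2033 is a Tuesday, so Sundays fall on 6, 13, 20, 27; the last is March 27.
At the standard offset (UTC−07:45), 06:45 UTC − 7h45m = 23:00 Ardeph Prefecture standard time (rolling into the previous day, 1 April 2033).
The standard-time date in Ardeph Prefecture, April 1, 2033, does not fall between 24 October 2032 and 27 March 2033, so daylight saving is not in effect and Ardeph Prefecture is at UTC−07:45.
06:45 UTC − 7h45m = 23:00 Ardeph Prefecture (rolling into the previous day, 1 April 2033).

23:00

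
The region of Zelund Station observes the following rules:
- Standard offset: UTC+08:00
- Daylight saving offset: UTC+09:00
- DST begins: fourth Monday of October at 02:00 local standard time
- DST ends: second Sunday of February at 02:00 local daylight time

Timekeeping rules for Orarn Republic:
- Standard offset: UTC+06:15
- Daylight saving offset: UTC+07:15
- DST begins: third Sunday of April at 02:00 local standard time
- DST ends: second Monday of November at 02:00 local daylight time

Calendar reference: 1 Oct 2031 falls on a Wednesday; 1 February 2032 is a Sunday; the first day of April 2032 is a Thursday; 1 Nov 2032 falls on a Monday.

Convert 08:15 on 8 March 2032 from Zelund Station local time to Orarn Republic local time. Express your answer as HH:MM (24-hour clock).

06:30

1 October 2031 is a Wednesday, so the first Monday is October 6 and the fourth is October 27.
1 February 2032 is a Sunday, so the first Sunday is February 1 and the second is February 8.
8 March 2032 is outside the daylight-saving period (27 October 2031 – 8 February 2032), so Zelund Station is on standard time, UTC+08:00.
08:15 Zelund Station − 8h = 00:15 UTC.
1 April 2032 is a Thursday, so the first Sunday is April 4 and the third is April 18.
1 November 2032 is a Monday, so the first Monday is November 1 and the second is November 8.
At the standard offset (UTC+06:15), 00:15 UTC + 6h15m = 06:30 Orarn Republic standard time.
The standard-time date in Orarn Republic, 8 March 2032, does not fall between 18 April and 8 November, so daylight saving is not in effect and Orarn Republic is at UTC+06:15.
00:15 UTC + 6h15m = 06:30 Orarn Republic.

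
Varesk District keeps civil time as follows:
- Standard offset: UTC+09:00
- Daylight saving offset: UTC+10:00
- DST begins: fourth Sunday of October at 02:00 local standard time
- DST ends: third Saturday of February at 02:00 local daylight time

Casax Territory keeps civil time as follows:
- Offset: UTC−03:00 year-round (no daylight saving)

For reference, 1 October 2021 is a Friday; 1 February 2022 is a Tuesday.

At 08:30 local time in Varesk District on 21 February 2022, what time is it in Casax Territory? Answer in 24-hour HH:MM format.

1 October 2021 is a Friday, so the first Sunday is October 3 and the fourth is October 24.
1 February 2022 is a Tuesday, so the first Saturday is February 5 and the third is February 19.
21 February 2022 is outside the daylight-saving period (24 October 2021 – 19 February 2022), so Varesk District is on standard time, UTC+09:00.
08:30 Varesk District − 9h = 23:30 UTC (rolling into the previous day, 20 February 2022).
Casax Territory stays on UTC−03:00 all year.
23:30 UTC − 3h = 20:30 Casax Territory.

20:30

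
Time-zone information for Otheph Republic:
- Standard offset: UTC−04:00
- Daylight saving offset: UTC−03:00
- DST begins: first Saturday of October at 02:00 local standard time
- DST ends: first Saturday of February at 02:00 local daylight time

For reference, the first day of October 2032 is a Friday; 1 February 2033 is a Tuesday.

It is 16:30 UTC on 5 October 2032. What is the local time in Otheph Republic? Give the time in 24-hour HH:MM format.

1 October 2032 is a Friday, so the first Saturday is October 2.
1 February 2033 is a Tuesday, so the first Saturday is February 5.
At the standard offset (UTC−04:00), 16:30 UTC − 4h = 12:30 Otheph Republic standard time.
The standard-time date in Otheph Republic, 5 October 2032, lies within the daylight-saving period (2 October 2032 – 5 February 2033), so Otheph Republic is on daylight time, UTC−03:00.
16:30 UTC − 3h = 13:30 local.

13:30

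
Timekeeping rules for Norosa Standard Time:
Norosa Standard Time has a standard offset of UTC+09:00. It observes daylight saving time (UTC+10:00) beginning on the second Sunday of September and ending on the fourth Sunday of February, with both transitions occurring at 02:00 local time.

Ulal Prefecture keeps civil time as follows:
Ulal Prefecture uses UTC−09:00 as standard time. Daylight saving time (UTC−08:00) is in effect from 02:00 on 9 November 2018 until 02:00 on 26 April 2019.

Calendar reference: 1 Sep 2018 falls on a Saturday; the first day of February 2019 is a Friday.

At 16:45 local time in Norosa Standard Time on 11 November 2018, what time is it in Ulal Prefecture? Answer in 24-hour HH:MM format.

22:45

1 September 2018 is a Saturday, so the first Sunday is September 2 and the second is September 9.
1 February 2019 is a Friday, so the first Sunday is February 3 and the fourth is February 24.
11 November 2018 falls between 9 September 2018 and 24 February 2019, so daylight saving is in effect and Norosa Standard Time is at UTC+10:00.
16:45 Norosa Standard Time − 10h = 06:45 UTC.
At the standard offset (UTC−09:00), 06:45 UTC − 9h = 21:45 Ulal Prefecture standard time (rolling into the previous day, 10 November 2018).
Daylight saving runs 9 November 2018 – 26 April 2019; the standard-time date in Ulal Prefecture, 10 November 2018, is inside that window, so Ulal Prefecture is at UTC−08:00.
06:45 UTC − 8h = 22:45 Ulal Prefecture (rolling into the previous day, 10 November 2018).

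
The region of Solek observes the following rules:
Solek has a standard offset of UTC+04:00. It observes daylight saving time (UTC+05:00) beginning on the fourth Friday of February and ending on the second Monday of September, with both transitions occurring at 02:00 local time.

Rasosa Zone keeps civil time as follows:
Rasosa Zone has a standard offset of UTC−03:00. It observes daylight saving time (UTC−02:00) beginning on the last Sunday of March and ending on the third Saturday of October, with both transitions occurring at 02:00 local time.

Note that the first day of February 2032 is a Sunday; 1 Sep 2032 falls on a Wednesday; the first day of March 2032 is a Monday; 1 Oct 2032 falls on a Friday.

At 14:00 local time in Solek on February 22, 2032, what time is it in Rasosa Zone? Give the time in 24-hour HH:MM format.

1 February 2032 is a Sunday, so the first Friday is February 6 and the fourth is February 27.
1 September 2032 is a Wednesday, so the first Monday is September 6 and the second is September 13.
February 22, 2032 is outside the daylight-saving period (27 February – 13 September), so Solek is on standard time, UTC+04:00.
14:00 Solek − 4h = 10:00 UTC.
1 March 2032 is a Monday, so Sundays fall on 7, 14, 21, 28; the last is March 28.
1 October 2032 is a Friday, so the first Saturday is October 2 and the third is October 16.
At the standard offset (UTC−03:00), 10:00 UTC − 3h = 07:00 Rasosa Zone standard time.
The standard-time date in Rasosa Zone, February 22, 2032, is outside the daylight-saving period (28 March – 16 October), so Rasosa Zone is on standard time, UTC−03:00.
10:00 UTC − 3h = 07:00 Rasosa Zone.

07:00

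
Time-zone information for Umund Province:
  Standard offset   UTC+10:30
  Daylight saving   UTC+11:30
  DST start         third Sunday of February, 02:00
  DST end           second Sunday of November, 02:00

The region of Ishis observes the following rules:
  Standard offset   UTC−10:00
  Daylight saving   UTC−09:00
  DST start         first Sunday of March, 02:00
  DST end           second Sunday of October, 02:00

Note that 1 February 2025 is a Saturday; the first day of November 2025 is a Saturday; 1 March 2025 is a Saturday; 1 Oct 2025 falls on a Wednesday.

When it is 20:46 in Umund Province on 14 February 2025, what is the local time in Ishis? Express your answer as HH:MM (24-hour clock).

1 February 2025 is a Saturday, so the first Sunday is February 2 and the third is February 16.
1 November 2025 is a Saturday, so the first Sunday is November 2 and the second is November 9.
14 February 2025 does not fall between 16 February and 9 November, so daylight saving is not in effect and Umund Province is at UTC+10:30.
20:46 Umund Province − 10h30m = 10:16 UTC.
1 March 2025 is a Saturday, so the first Sunday is March 2.
1 October 2025 is a Wednesday, so the first Sunday is October 5 and the second is October 12.
At the standard offset (UTC−10:00), 10:16 UTC − 10h = 00:16 Ishis standard time.
The standard-time date in Ishis, 14 February 2025, is outside the daylight-saving period (2 March – 12 October), so Ishis is on standard time, UTC−10:00.
10:16 UTC − 10h = 00:16 Ishis.

00:16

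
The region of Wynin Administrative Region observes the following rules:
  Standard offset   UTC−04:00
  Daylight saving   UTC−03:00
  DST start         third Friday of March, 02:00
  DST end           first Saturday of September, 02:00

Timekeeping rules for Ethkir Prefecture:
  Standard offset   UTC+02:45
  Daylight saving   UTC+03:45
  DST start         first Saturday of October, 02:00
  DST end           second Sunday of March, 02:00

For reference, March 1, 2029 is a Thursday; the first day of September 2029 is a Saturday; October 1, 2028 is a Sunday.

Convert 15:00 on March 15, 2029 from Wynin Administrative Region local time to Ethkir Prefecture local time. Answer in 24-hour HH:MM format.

21:45

1 March 2029 is a Thursday, so the first Friday is March 2 and the third is March 16.
1 September 2029 is a Saturday, so the first Saturday is September 1.
Daylight saving runs 16 March – 1 September; March 15, 2029 is outside that window, so Wynin Administrative Region is on standard time at UTC−04:00.
15:00 Wynin Administrative Region + 4h = 19:00 UTC.
1 October 2028 is a Sunday, so the first Saturday is October 7.
1 March 2029 is a Thursday, so the first Sunday is March 4 and the second is March 11.
At the standard offset (UTC+02:45), 19:00 UTC + 2h45m = 21:45 Ethkir Prefecture standard time.
The standard-time date in Ethkir Prefecture, March 15, 2029, is outside the daylight-saving period (7 October 2028 – 11 March 2029), so Ethkir Prefecture is on standard time, UTC+02:45.
19:00 UTC + 2h45m = 21:45 Ethkir Prefecture.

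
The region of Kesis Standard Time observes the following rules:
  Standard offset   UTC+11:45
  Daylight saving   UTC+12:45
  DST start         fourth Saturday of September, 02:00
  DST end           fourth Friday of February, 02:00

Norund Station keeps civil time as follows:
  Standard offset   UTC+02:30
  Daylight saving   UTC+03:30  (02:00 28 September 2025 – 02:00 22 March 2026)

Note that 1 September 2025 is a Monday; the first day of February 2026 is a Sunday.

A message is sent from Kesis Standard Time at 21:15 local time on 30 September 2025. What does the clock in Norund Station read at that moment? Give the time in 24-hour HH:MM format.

12:00

1 September 2025 is a Monday, so the first Saturday is September 6 and the fourth is September 27.
1 February 2026 is a Sunday, so the first Friday is February 6 and the fourth is February 27.
30 September 2025 falls between 27 September 2025 and 27 February 2026, so daylight saving is in effect and Kesis Standard Time is at UTC+12:45.
21:15 Kesis Standard Time − 12h45m = 08:30 UTC.
At the standard offset (UTC+02:30), 08:30 UTC + 2h30m = 11:00 Norund Station standard time.
The standard-time date in Norund Station, 30 September 2025, falls between 28 September 2025 and 22 March 2026, so daylight saving is in effect and Norund Station is at UTC+03:30.
08:30 UTC + 3h30m = 12:00 Norund Station.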